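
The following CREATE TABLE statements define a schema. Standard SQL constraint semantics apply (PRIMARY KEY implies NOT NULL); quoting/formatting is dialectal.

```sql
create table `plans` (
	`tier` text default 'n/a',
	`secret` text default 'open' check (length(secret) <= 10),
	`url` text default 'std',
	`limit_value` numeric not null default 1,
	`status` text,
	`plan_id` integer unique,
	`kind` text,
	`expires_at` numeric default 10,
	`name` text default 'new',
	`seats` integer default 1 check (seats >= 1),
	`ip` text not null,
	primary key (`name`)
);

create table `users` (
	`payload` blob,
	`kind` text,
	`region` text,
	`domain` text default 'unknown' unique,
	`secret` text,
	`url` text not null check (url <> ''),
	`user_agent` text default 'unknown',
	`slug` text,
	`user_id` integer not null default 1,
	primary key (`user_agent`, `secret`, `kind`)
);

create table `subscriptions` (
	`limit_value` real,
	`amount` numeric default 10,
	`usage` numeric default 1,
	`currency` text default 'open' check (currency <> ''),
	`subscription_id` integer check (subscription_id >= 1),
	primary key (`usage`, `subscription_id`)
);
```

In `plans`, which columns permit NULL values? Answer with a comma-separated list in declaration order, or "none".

tier, secret, url, status, plan_id, kind, expires_at, seats

- tier: DEFAULT only fills an omitted column; an explicit NULL is still allowed → nullable.
- secret: CHECK does not forbid NULL (a CHECK constraint passes when its expression is NULL) → nullable.
- url: DEFAULT only fills an omitted column; an explicit NULL is still allowed → nullable.
- limit_value: declared NOT NULL → not nullable.
- status: no NOT NULL constraint applies → nullable.
- plan_id: UNIQUE does not imply NOT NULL → nullable.
- kind: no NOT NULL constraint applies → nullable.
- expires_at: DEFAULT only fills an omitted column; an explicit NULL is still allowed → nullable.
- name: part of the PRIMARY KEY, which implies NOT NULL → not nullable.
- seats: CHECK does not forbid NULL (a CHECK constraint passes when its expression is NULL) → nullable.
- ip: declared NOT NULL → not nullable.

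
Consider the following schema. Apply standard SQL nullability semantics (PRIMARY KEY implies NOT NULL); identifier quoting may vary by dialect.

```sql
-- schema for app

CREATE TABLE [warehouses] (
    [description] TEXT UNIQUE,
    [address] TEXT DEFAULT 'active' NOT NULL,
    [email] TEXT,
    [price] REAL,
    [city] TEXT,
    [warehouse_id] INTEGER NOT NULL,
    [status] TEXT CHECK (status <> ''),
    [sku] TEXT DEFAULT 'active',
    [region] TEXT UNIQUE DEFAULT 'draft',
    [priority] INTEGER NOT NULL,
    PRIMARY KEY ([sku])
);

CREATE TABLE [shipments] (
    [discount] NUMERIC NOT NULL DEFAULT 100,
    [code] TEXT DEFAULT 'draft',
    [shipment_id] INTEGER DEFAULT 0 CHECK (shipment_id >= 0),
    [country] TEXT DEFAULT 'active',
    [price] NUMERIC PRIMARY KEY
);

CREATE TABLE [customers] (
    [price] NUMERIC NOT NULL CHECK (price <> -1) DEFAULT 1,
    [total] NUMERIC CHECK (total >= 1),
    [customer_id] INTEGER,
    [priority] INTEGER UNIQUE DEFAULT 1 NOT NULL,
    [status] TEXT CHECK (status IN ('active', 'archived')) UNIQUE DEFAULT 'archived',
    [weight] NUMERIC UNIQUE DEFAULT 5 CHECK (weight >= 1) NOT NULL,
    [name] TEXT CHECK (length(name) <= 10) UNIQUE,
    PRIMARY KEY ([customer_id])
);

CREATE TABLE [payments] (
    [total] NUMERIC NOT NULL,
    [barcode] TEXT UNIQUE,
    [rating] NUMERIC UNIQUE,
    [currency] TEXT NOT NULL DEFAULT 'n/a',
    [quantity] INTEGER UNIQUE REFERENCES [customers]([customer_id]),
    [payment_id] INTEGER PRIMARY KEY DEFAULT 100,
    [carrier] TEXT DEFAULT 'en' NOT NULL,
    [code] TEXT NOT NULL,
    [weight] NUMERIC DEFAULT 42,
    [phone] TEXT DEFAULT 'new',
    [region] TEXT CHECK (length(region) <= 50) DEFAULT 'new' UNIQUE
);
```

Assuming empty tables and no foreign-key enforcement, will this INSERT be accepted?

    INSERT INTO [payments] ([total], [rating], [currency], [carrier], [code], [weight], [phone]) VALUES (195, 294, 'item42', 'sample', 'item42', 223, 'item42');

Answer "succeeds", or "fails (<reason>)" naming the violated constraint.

succeeds

NOT NULL columns: carrier is supplied; code is supplied; currency is supplied; payment_id defaults to 100; total is supplied.
No constraint is violated.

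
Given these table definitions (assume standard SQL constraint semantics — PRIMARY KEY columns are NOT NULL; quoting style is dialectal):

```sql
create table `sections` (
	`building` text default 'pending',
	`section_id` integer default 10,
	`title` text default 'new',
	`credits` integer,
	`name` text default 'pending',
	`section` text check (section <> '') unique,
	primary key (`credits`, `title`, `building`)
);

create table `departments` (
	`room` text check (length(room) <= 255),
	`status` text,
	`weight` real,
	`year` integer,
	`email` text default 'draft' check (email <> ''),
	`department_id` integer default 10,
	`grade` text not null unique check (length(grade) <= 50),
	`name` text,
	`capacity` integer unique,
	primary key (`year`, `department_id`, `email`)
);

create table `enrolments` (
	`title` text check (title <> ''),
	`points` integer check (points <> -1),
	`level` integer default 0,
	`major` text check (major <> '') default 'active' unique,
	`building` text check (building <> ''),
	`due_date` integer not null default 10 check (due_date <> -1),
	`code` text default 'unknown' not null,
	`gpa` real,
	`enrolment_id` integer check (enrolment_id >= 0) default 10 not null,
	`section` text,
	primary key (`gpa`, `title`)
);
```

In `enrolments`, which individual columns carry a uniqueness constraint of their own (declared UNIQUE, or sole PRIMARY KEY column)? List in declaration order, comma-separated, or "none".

major

- title: part of a composite PRIMARY KEY — only the tuple is unique, not this column on its own.
- points: no UNIQUE or single-column PK constraint.
- level: no UNIQUE or single-column PK constraint.
- major: declared UNIQUE → unique.
- building: no UNIQUE or single-column PK constraint.
- due_date: no UNIQUE or single-column PK constraint.
- code: no UNIQUE or single-column PK constraint.
- gpa: part of a composite PRIMARY KEY — only the tuple is unique, not this column on its own.
- enrolment_id: no UNIQUE or single-column PK constraint.
- section: no UNIQUE or single-column PK constraint.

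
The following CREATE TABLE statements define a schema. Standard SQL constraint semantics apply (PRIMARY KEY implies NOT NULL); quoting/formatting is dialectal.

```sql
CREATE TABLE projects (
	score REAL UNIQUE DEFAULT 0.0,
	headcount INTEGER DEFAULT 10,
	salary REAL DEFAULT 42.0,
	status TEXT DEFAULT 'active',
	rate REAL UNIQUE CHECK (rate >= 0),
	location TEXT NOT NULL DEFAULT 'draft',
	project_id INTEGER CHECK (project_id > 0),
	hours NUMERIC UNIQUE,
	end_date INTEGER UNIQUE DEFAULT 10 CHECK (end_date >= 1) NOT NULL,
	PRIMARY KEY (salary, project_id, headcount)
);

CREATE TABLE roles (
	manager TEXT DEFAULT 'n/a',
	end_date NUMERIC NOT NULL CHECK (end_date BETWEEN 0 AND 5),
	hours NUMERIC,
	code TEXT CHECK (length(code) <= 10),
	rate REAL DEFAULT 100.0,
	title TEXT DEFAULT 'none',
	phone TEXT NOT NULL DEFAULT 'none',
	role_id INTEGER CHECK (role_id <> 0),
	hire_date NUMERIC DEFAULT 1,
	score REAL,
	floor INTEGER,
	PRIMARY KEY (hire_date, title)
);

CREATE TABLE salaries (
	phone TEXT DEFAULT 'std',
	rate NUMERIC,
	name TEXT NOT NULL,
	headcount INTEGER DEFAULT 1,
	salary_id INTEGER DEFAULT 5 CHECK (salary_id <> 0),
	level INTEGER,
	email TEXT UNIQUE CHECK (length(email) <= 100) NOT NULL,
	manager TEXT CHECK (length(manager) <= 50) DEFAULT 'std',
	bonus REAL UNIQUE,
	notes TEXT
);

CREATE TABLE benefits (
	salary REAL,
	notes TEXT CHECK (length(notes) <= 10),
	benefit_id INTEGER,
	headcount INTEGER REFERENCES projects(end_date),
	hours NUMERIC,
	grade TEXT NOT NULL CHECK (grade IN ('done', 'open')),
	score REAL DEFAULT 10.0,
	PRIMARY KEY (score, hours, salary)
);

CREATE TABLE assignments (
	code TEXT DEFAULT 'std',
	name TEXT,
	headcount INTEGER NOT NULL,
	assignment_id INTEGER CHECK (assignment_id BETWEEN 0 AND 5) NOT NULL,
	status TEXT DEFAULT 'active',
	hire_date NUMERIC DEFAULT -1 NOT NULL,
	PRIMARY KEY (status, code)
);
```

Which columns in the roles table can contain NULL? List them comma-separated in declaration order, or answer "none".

- manager: DEFAULT only fills an omitted column; an explicit NULL is still allowed → nullable.
- end_date: declared NOT NULL → not nullable.
- hours: no NOT NULL constraint applies → nullable.
- code: CHECK does not forbid NULL (a CHECK constraint passes when its expression is NULL) → nullable.
- rate: DEFAULT only fills an omitted column; an explicit NULL is still allowed → nullable.
- title: part of the PRIMARY KEY, which implies NOT NULL → not nullable.
- phone: declared NOT NULL → not nullable.
- role_id: CHECK does not forbid NULL (a CHECK constraint passes when its expression is NULL) → nullable.
- hire_date: part of the PRIMARY KEY, which implies NOT NULL → not nullable.
- score: no NOT NULL constraint applies → nullable.
- floor: no NOT NULL constraint applies → nullable.

manager, hours, code, rate, role_id, score, floor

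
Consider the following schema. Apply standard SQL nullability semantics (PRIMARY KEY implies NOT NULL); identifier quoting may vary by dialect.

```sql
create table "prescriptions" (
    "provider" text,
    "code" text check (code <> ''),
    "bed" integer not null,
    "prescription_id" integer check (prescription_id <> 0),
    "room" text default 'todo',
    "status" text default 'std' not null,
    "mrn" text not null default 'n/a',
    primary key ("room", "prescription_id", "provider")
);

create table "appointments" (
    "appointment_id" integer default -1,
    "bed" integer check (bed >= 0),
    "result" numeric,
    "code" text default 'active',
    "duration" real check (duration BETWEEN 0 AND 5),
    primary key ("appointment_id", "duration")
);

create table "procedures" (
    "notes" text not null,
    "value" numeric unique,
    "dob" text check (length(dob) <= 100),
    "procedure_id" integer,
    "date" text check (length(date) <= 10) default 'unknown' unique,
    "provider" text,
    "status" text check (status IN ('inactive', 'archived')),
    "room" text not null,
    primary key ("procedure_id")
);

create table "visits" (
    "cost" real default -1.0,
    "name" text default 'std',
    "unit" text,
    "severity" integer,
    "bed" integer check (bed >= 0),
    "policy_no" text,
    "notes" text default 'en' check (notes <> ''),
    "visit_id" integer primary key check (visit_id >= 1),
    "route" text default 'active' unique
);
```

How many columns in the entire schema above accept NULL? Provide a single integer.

prescriptions: 1 nullable (code — PK (room, prescription_id, provider) and explicit NOT NULL columns excluded).
appointments: 3 nullable (bed, result, code — PK (appointment_id, duration) and explicit NOT NULL columns excluded).
procedures: 5 nullable (value, dob, date, provider, status — PK (procedure_id) and explicit NOT NULL columns excluded).
visits: 8 nullable (cost, name, unit, severity, bed, policy_no, notes, route — PK (visit_id) and explicit NOT NULL columns excluded).
Total: 1 + 3 + 5 + 8 = 17.

17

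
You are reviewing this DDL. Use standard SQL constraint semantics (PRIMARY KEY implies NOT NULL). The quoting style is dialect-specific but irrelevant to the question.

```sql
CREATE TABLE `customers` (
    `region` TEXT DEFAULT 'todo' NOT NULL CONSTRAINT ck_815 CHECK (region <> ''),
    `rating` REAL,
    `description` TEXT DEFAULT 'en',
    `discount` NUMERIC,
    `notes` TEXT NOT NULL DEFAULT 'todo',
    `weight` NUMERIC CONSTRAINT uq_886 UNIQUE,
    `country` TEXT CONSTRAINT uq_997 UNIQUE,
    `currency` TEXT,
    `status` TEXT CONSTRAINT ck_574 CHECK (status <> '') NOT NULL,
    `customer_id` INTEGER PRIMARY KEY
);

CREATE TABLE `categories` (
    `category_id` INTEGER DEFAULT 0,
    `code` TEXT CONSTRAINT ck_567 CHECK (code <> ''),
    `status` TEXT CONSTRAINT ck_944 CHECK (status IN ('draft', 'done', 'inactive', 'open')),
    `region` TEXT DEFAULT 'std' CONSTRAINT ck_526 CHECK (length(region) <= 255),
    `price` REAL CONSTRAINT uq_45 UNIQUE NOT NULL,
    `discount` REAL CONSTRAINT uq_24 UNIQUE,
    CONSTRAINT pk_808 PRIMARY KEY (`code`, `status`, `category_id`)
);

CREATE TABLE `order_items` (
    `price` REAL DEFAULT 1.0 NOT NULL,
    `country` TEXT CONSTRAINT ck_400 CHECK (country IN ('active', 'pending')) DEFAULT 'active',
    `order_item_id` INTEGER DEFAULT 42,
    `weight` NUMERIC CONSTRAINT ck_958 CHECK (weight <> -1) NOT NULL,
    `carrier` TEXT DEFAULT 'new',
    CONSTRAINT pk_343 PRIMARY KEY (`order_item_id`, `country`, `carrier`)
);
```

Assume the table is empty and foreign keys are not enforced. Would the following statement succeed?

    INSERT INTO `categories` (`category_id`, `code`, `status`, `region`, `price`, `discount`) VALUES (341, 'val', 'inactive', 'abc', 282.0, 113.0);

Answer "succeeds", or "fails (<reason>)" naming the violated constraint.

NOT NULL columns: category_id is supplied; code is supplied; price is supplied; status is supplied.
CHECK constraints: 'val' satisfies (code <> ''); 'inactive' satisfies (status IN ('draft', 'done', 'inactive', 'open')); 'abc' satisfies (length(region) <= 255).
No constraint is violated.

succeeds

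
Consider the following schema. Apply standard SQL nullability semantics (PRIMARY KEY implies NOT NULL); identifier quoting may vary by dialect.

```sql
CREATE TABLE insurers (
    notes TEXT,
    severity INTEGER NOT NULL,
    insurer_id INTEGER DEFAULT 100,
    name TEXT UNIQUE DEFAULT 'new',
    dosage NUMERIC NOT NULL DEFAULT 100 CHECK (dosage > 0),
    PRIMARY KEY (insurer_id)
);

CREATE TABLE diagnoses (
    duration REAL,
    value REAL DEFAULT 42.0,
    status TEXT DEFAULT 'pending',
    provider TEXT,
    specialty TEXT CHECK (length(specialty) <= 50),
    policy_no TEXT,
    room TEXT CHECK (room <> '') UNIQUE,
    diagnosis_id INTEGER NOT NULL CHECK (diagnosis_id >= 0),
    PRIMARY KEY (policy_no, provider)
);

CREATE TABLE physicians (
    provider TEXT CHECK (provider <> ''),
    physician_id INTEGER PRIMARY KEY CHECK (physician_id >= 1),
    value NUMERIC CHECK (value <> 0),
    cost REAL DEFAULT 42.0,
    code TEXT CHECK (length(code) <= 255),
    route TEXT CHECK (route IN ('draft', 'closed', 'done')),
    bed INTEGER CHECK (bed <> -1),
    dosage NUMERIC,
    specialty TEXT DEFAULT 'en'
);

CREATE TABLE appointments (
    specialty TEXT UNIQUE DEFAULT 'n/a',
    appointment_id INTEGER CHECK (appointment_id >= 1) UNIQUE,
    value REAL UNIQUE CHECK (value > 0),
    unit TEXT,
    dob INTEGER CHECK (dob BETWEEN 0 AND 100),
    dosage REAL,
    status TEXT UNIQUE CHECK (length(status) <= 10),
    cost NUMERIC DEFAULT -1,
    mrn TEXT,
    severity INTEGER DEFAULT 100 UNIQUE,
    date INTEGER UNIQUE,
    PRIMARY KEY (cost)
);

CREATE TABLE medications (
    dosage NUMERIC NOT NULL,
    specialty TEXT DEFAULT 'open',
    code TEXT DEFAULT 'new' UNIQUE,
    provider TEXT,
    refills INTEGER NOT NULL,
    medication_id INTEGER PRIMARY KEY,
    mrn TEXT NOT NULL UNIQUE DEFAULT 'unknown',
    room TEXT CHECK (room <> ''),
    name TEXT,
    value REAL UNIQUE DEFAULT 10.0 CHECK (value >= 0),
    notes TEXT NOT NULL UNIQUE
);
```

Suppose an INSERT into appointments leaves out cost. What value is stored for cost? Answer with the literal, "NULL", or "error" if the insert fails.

cost has an explicit DEFAULT -1.
When the column is omitted from an INSERT, that default is used.

-1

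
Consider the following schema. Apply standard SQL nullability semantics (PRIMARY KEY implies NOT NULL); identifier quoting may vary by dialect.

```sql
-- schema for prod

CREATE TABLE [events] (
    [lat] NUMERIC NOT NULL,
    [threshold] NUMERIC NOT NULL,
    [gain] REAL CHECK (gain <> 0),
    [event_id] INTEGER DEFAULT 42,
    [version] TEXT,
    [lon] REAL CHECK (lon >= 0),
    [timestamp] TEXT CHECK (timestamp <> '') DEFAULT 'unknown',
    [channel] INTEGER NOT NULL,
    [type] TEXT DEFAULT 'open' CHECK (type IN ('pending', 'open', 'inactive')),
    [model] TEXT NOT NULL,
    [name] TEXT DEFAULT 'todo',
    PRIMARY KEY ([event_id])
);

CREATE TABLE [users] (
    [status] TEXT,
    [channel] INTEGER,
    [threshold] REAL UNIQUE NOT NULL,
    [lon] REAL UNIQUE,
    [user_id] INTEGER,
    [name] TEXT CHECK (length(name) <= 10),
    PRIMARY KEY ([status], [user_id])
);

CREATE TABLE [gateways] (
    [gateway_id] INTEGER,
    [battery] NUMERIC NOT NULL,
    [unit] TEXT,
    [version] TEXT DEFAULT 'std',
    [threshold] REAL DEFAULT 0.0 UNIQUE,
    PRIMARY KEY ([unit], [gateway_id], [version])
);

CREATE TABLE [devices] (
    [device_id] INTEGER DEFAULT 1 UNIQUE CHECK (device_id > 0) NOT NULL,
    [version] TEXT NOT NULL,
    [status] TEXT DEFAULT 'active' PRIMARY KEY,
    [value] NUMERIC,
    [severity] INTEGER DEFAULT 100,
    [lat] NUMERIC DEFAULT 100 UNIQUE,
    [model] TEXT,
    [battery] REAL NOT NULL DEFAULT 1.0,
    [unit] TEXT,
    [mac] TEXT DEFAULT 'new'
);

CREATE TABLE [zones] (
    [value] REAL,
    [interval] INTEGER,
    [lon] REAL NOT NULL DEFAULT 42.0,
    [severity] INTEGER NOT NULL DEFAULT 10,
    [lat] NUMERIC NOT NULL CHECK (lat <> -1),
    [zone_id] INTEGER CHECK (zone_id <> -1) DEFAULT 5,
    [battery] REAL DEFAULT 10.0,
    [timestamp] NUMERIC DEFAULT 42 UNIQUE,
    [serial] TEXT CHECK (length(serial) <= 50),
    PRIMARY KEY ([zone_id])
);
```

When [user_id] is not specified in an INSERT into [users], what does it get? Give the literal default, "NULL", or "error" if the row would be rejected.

error

user_id has no DEFAULT clause.
Omitting it would insert NULL, but it is part of the PRIMARY KEY, so the INSERT fails.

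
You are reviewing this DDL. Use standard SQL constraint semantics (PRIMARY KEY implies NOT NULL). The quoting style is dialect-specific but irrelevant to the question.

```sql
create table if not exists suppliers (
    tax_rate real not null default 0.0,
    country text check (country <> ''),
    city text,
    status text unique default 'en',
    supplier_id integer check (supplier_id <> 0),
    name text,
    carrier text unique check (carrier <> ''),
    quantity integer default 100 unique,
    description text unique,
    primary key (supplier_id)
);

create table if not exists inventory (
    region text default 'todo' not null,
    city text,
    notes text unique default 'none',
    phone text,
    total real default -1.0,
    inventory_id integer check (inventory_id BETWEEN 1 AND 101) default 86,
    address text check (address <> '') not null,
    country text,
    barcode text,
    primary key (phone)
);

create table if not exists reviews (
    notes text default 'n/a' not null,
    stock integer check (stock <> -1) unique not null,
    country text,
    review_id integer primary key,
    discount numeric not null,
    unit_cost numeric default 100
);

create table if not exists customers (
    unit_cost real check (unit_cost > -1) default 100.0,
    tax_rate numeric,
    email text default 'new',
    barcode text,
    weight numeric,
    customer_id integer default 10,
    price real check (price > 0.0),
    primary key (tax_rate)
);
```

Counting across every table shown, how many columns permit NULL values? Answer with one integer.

21

suppliers: 7 nullable (country, city, status, name, carrier, quantity, description — PK (supplier_id) and explicit NOT NULL columns excluded).
inventory: 6 nullable (city, notes, total, inventory_id, country, barcode — PK (phone) and explicit NOT NULL columns excluded).
reviews: 2 nullable (country, unit_cost — PK (review_id) and explicit NOT NULL columns excluded).
customers: 6 nullable (unit_cost, email, barcode, weight, customer_id, price — PK (tax_rate) and explicit NOT NULL columns excluded).
Total: 7 + 6 + 2 + 6 = 21.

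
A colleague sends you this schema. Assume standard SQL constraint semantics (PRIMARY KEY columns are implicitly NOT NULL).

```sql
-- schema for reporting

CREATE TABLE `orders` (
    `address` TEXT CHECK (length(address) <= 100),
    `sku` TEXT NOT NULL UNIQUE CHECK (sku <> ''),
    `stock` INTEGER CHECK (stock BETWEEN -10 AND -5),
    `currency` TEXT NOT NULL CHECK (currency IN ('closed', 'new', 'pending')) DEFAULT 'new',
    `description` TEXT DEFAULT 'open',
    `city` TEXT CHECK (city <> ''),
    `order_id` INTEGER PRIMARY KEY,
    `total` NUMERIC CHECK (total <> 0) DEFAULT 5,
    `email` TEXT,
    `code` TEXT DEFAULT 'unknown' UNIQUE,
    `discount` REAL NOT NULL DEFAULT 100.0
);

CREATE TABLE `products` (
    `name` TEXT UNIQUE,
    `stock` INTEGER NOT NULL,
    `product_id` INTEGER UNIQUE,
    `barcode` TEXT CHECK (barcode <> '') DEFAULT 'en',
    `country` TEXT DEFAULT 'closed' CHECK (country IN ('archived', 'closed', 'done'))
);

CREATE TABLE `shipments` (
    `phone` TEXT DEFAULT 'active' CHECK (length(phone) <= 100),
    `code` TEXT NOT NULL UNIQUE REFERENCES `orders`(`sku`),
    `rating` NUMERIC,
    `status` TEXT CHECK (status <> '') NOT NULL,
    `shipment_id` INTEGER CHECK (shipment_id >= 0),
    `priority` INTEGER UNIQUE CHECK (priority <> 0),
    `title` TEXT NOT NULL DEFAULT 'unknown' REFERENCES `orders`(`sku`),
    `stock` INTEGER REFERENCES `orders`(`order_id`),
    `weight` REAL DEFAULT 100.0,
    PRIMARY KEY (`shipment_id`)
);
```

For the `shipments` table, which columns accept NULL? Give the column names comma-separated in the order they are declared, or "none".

phone, rating, priority, stock, weight

- phone: CHECK does not forbid NULL (a CHECK constraint passes when its expression is NULL) → nullable.
- code: declared NOT NULL → not nullable.
- rating: no NOT NULL constraint applies → nullable.
- status: declared NOT NULL → not nullable.
- shipment_id: part of the PRIMARY KEY, which implies NOT NULL → not nullable.
- priority: CHECK does not forbid NULL (a CHECK constraint passes when its expression is NULL) → nullable.
- title: declared NOT NULL → not nullable.
- stock: a foreign key column may be NULL unless separately constrained → nullable.
- weight: DEFAULT only fills an omitted column; an explicit NULL is still allowed → nullable.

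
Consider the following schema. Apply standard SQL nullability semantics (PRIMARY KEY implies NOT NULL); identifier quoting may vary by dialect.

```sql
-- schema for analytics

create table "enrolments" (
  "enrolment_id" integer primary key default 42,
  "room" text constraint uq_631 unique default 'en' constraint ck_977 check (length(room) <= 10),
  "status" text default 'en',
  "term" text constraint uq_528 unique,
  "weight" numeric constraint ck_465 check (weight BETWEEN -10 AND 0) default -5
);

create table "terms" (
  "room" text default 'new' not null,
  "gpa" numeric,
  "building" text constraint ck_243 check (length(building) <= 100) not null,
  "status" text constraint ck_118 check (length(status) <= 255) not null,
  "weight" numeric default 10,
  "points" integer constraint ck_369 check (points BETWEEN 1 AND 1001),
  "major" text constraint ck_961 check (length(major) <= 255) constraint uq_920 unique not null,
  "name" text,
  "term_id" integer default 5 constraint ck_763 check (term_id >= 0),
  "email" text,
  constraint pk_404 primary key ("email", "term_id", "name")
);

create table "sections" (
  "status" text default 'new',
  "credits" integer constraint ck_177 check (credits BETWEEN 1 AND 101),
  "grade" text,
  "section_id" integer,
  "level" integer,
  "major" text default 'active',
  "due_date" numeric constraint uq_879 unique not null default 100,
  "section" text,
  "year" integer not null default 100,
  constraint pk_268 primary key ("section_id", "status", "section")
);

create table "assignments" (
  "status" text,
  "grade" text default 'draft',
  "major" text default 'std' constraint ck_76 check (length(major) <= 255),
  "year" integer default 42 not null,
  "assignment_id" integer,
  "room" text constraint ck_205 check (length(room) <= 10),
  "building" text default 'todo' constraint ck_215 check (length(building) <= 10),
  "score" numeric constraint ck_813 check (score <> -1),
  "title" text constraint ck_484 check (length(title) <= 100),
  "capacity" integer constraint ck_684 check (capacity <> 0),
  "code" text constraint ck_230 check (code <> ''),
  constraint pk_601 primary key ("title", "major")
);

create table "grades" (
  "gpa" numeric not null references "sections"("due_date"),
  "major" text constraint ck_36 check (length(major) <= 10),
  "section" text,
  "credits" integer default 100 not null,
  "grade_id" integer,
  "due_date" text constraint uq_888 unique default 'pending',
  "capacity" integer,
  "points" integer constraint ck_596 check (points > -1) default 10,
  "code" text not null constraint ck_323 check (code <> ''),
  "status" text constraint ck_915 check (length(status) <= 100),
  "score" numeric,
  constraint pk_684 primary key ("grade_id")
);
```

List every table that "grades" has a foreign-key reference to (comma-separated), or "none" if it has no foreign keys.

- gpa REFERENCES sections(due_date).

sections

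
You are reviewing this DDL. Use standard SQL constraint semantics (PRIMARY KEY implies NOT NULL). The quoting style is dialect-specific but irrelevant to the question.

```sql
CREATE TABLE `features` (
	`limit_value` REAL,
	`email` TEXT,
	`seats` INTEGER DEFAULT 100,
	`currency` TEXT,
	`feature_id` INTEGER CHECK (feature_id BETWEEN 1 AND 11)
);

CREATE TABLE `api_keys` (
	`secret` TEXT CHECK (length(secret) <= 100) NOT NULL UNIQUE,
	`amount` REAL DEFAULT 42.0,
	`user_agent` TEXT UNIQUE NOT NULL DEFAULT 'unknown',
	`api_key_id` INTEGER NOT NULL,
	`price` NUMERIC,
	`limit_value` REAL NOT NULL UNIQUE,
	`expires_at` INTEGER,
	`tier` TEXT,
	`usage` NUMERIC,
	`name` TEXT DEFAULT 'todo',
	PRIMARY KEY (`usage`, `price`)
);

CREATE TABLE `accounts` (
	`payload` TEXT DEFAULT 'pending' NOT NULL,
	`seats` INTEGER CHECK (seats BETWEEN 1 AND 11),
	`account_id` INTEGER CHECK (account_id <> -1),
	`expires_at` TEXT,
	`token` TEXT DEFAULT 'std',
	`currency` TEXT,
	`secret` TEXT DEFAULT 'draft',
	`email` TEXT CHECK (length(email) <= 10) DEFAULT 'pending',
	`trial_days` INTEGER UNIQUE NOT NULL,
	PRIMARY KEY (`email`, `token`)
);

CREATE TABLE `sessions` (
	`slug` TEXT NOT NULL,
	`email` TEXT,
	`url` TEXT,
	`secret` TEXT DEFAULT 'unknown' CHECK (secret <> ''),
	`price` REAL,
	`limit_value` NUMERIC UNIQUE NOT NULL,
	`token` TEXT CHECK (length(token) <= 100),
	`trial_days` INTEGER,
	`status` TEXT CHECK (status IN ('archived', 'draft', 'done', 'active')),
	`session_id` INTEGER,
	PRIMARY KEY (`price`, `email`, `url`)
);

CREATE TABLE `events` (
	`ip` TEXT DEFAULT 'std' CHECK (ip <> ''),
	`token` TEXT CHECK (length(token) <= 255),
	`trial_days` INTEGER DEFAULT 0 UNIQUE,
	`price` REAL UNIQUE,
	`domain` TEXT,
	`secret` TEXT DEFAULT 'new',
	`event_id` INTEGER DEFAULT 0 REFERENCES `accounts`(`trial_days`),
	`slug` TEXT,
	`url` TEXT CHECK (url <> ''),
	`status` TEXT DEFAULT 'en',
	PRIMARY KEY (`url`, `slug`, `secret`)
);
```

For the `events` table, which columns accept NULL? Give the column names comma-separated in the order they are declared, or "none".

- ip: CHECK does not forbid NULL (a CHECK constraint passes when its expression is NULL) → nullable.
- token: CHECK does not forbid NULL (a CHECK constraint passes when its expression is NULL) → nullable.
- trial_days: UNIQUE does not imply NOT NULL → nullable.
- price: UNIQUE does not imply NOT NULL → nullable.
- domain: no NOT NULL constraint applies → nullable.
- secret: part of the PRIMARY KEY, which implies NOT NULL → not nullable.
- event_id: a foreign key column may be NULL unless separately constrained → nullable.
- slug: part of the PRIMARY KEY, which implies NOT NULL → not nullable.
- url: part of the PRIMARY KEY, which implies NOT NULL → not nullable.
- status: DEFAULT only fills an omitted column; an explicit NULL is still allowed → nullable.

ip, token, trial_days, price, domain, event_id, status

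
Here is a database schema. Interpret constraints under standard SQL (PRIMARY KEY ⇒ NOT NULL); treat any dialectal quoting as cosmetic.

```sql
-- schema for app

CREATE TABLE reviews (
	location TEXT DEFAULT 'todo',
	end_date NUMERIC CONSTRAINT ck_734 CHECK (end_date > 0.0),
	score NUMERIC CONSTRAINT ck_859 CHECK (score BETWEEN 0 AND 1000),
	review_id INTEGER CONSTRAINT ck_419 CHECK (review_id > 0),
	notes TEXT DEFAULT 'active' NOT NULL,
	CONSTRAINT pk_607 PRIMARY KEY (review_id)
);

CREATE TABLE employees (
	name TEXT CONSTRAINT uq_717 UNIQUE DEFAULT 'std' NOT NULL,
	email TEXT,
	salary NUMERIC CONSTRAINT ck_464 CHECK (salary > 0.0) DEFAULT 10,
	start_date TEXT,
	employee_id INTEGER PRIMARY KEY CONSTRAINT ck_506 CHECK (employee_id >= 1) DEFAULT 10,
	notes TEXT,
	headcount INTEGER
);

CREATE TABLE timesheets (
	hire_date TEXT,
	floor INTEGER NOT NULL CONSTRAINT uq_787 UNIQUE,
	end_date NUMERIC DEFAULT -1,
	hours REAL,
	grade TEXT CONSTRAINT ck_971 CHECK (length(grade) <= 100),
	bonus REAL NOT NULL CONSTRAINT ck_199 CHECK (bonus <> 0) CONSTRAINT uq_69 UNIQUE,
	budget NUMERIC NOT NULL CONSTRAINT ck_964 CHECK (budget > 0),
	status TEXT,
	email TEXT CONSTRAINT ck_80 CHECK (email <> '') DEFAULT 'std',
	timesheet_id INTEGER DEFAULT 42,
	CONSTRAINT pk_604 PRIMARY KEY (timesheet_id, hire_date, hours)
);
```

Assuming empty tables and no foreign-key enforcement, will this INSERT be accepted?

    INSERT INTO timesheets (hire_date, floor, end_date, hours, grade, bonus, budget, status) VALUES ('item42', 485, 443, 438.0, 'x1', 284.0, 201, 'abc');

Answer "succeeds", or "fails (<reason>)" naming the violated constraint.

NOT NULL columns: bonus is supplied; budget is supplied; floor is supplied; hire_date is supplied; hours is supplied; timesheet_id defaults to 42.
CHECK constraints: 'x1' satisfies (length(grade) <= 100); 284.0 satisfies (bonus <> 0); 201 satisfies (budget > 0).
No constraint is violated.

succeeds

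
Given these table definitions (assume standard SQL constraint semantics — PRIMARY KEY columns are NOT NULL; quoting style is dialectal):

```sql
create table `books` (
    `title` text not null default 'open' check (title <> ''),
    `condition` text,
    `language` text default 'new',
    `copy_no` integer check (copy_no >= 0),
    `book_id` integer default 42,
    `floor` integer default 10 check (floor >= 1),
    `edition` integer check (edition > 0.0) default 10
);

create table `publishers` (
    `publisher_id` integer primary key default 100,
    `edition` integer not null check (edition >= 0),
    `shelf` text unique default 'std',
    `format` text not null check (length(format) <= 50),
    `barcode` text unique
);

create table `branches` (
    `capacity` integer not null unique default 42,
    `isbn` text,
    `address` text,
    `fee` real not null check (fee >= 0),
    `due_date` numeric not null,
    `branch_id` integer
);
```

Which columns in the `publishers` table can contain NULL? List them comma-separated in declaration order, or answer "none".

- publisher_id: part of the PRIMARY KEY, which implies NOT NULL → not nullable.
- edition: declared NOT NULL → not nullable.
- shelf: UNIQUE does not imply NOT NULL → nullable.
- format: declared NOT NULL → not nullable.
- barcode: UNIQUE does not imply NOT NULL → nullable.

shelf, barcode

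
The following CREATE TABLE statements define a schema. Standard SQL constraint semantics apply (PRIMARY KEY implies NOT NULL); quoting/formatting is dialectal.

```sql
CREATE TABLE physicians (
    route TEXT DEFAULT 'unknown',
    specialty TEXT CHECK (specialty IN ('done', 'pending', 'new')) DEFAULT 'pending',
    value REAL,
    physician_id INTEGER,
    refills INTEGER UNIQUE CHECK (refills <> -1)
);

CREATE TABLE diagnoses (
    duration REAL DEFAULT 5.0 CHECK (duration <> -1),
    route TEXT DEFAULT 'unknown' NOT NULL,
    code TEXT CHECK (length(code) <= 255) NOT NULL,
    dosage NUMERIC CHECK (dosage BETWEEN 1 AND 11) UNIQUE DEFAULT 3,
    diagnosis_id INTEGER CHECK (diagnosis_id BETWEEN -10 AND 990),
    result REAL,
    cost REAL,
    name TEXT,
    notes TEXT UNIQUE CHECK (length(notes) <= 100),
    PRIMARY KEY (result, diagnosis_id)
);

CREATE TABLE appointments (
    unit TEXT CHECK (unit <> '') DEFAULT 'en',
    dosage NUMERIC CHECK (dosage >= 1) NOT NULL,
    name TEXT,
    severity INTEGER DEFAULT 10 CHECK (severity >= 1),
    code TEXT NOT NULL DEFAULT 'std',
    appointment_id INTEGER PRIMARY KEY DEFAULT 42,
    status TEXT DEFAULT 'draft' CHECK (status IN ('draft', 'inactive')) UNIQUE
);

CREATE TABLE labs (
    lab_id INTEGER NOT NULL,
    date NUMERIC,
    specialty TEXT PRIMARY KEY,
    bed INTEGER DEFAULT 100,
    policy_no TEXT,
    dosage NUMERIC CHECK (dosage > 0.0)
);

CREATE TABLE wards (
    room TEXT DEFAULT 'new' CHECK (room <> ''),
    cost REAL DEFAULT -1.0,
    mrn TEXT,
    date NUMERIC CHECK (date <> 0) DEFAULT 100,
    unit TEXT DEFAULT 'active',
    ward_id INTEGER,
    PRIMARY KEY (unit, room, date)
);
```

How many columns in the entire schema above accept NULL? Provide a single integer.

21

physicians: 5 nullable (route, specialty, value, physician_id, refills — PK none and explicit NOT NULL columns excluded).
diagnoses: 5 nullable (duration, dosage, cost, name, notes — PK (result, diagnosis_id) and explicit NOT NULL columns excluded).
appointments: 4 nullable (unit, name, severity, status — PK (appointment_id) and explicit NOT NULL columns excluded).
labs: 4 nullable (date, bed, policy_no, dosage — PK (specialty) and explicit NOT NULL columns excluded).
wards: 3 nullable (cost, mrn, ward_id — PK (unit, room, date) and explicit NOT NULL columns excluded).
Total: 5 + 5 + 4 + 4 + 3 = 21.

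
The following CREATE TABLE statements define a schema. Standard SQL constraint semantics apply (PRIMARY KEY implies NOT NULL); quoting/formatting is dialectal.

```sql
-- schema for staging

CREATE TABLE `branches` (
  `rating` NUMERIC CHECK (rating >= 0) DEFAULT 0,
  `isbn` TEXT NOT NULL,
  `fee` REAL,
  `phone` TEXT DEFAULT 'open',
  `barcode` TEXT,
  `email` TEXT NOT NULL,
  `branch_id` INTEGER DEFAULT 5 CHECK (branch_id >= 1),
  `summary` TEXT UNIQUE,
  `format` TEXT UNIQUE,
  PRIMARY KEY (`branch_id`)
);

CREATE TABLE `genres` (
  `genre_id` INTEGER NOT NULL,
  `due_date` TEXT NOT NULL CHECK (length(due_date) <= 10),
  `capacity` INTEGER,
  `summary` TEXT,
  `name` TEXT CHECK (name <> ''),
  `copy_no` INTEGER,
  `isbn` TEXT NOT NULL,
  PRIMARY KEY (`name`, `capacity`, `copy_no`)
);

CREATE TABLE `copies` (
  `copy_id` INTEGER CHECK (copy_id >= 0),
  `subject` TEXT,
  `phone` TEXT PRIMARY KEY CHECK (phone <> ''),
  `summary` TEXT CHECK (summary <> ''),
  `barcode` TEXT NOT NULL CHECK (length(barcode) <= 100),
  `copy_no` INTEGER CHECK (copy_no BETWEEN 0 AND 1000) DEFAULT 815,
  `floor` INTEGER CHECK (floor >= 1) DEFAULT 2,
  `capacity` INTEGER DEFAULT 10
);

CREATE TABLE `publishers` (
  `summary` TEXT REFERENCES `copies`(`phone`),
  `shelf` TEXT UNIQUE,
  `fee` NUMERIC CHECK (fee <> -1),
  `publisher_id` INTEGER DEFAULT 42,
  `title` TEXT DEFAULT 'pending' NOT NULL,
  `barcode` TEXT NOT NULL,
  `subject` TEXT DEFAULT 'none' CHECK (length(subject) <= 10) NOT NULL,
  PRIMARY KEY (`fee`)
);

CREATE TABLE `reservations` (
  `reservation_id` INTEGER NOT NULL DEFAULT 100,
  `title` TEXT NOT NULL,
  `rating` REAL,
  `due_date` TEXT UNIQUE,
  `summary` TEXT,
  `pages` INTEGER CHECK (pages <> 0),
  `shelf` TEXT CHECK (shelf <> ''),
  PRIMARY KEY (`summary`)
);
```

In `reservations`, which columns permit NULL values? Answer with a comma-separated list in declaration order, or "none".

rating, due_date, pages, shelf

- reservation_id: declared NOT NULL → not nullable.
- title: declared NOT NULL → not nullable.
- rating: no NOT NULL constraint applies → nullable.
- due_date: UNIQUE does not imply NOT NULL → nullable.
- summary: part of the PRIMARY KEY, which implies NOT NULL → not nullable.
- pages: CHECK does not forbid NULL (a CHECK constraint passes when its expression is NULL) → nullable.
- shelf: CHECK does not forbid NULL (a CHECK constraint passes when its expression is NULL) → nullable.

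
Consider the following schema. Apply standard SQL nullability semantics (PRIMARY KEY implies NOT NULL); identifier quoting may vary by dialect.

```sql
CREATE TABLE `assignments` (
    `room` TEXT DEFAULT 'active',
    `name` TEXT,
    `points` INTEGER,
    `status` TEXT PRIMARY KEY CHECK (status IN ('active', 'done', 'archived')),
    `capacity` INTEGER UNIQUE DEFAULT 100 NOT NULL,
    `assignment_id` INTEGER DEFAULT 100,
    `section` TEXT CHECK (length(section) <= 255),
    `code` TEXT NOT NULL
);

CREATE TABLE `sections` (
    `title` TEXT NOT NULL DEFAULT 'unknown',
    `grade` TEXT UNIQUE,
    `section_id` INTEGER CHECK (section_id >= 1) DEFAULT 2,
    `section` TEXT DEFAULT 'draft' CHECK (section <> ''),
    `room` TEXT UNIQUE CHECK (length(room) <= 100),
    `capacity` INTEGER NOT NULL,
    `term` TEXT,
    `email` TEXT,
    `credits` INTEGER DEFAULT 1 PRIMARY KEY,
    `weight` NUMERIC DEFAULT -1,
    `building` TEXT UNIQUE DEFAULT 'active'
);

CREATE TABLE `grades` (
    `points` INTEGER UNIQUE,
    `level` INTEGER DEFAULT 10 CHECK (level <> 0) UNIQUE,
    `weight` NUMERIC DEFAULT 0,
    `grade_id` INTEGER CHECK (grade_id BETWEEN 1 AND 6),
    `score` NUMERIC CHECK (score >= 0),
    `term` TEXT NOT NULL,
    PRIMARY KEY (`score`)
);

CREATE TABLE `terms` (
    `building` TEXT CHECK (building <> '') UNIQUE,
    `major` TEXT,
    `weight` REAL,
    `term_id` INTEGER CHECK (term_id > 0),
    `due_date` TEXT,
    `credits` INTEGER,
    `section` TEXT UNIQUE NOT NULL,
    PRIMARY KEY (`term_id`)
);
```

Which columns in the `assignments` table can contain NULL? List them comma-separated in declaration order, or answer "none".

room, name, points, assignment_id, section

- room: DEFAULT only fills an omitted column; an explicit NULL is still allowed → nullable.
- name: no NOT NULL constraint applies → nullable.
- points: no NOT NULL constraint applies → nullable.
- status: part of the PRIMARY KEY, which implies NOT NULL → not nullable.
- capacity: declared NOT NULL → not nullable.
- assignment_id: DEFAULT only fills an omitted column; an explicit NULL is still allowed → nullable.
- section: CHECK does not forbid NULL (a CHECK constraint passes when its expression is NULL) → nullable.
- code: declared NOT NULL → not nullable.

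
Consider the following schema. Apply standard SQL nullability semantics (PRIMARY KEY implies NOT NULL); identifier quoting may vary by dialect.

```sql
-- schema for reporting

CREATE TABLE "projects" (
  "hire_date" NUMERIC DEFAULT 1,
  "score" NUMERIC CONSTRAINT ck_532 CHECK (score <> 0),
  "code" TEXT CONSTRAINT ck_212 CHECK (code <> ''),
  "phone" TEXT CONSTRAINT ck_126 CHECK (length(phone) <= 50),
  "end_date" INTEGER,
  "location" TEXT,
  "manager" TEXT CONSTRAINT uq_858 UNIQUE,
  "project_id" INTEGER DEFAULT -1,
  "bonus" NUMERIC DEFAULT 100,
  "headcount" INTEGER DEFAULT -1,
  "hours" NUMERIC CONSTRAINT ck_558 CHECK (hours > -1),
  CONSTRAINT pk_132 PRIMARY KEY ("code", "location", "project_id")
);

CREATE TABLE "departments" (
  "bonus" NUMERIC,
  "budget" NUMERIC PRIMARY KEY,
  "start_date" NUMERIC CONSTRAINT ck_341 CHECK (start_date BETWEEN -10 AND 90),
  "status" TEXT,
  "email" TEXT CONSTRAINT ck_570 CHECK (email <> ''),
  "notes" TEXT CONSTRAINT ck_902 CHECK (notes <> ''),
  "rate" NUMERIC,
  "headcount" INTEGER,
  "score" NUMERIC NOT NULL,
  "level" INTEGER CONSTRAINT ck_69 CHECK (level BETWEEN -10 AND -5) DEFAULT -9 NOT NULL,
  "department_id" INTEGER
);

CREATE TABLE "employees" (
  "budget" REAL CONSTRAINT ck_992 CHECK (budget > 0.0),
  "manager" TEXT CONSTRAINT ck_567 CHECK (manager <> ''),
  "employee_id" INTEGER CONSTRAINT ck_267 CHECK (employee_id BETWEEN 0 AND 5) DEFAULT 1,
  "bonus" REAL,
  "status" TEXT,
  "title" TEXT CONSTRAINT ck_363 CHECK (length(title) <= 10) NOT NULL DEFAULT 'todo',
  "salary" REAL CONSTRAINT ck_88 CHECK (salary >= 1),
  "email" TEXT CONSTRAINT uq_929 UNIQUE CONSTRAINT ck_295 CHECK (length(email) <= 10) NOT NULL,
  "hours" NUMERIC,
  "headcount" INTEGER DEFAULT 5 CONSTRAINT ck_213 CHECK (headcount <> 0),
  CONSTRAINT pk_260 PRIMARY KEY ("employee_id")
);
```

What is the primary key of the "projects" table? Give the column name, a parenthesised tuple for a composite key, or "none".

A table-level PRIMARY KEY clause names 3 columns: code, location, project_id.
This is a composite key — the combination is unique, not each column individually.

(code, location, project_id)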